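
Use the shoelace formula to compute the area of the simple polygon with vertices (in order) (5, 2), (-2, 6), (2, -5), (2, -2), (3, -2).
Area = 28

Shoelace formula: Area = (1/2) |Σ_i (x_i · y_{i+1} − x_{i+1} · y_i)| (indices mod n). Compute each cross term:
  (5)(6) − (-2)(2) = 34
  (-2)(-5) − (2)(6) = -2
  (2)(-2) − (2)(-5) = 6
  (2)(-2) − (3)(-2) = 2
  (3)(2) − (5)(-2) = 16
Sum = 56, so (signed) Area = 56/2 = 28, |Area| = 28.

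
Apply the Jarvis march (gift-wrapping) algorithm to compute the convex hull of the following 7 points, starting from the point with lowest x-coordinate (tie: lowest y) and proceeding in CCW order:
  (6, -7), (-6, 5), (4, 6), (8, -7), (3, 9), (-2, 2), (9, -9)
Hull (CCW) = [(-6, 5), (6, -7), (9, -9), (3, 9)]

Jarvis march: at each step, from the current hull vertex p, select the next vertex q as the point such that every other point lies strictly to the left of (or on) the directed line p → q. (Equivalently: for every other point r, the cross product (q − p) × (r − p) ≥ 0.)
Starting point (lowest x, tie lowest y): (-6, 5). Wrap until returning to start. Resulting hull: (-6, 5), (6, -7), (9, -9), (3, 9).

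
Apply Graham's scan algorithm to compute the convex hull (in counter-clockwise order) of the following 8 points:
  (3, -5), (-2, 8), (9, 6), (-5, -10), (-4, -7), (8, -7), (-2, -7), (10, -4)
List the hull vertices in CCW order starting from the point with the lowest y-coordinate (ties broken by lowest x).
Hull (CCW) = [(-5, -10), (8, -7), (10, -4), (9, 6), (-2, 8)]

Graham scan procedure:
  1. Find the pivot p₀ = point with lowest y (tie → lowest x): (-5, -10).
  2. Sort the remaining points by polar angle around p₀.
  3. Walk through sorted points, maintaining a stack; pop the top while the last three entries make a non-left turn (cross product ≤ 0).
  4. Final stack is the convex hull in CCW order: (-5, -10), (8, -7), (10, -4), (9, 6), (-2, 8).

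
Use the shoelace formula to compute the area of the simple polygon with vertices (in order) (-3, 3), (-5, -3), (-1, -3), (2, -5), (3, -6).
Area = 41/2

Shoelace formula: Area = (1/2) |Σ_i (x_i · y_{i+1} − x_{i+1} · y_i)| (indices mod n). Compute each cross term:
  (-3)(-3) − (-5)(3) = 24
  (-5)(-3) − (-1)(-3) = 12
  (-1)(-5) − (2)(-3) = 11
  (2)(-6) − (3)(-5) = 3
  (3)(3) − (-3)(-6) = -9
Sum = 41, so (signed) Area = 41/2 = 41/2, |Area| = 41/2.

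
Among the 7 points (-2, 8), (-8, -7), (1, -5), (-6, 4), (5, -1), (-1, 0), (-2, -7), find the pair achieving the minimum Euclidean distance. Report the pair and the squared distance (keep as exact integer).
Pair = ((1, -5), (-2, -7)); squared distance = 13

Compute all C(7, 2) = 21 pairwise squared distances (x_i − x_j)² + (y_i − y_j)². The minimum is 13, attained by the pair ((1, -5), (-2, -7)).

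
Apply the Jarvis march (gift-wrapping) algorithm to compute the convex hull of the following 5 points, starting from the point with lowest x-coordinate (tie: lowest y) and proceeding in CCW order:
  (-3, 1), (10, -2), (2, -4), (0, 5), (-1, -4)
Hull (CCW) = [(-3, 1), (-1, -4), (2, -4), (10, -2), (0, 5)]

Jarvis march: at each step, from the current hull vertex p, select the next vertex q as the point such that every other point lies strictly to the left of (or on) the directed line p → q. (Equivalently: for every other point r, the cross product (q − p) × (r − p) ≥ 0.)
Starting point (lowest x, tie lowest y): (-3, 1). Wrap until returning to start. Resulting hull: (-3, 1), (-1, -4), (2, -4), (10, -2), (0, 5).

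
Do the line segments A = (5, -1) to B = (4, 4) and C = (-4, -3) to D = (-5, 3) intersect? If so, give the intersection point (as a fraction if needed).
No (intersection of containing lines falls outside at least one segment)

Parametrize and solve: t = 56, s = 47. At least one of these is outside [0, 1], so the segments do not intersect.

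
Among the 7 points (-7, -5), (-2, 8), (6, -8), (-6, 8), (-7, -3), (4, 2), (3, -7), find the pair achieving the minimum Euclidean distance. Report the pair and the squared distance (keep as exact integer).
Pair = ((-7, -5), (-7, -3)); squared distance = 4

Compute all C(7, 2) = 21 pairwise squared distances (x_i − x_j)² + (y_i − y_j)². The minimum is 4, attained by the pair ((-7, -5), (-7, -3)).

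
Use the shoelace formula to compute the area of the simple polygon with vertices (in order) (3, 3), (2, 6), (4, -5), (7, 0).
Area = 17

Shoelace formula: Area = (1/2) |Σ_i (x_i · y_{i+1} − x_{i+1} · y_i)| (indices mod n). Compute each cross term:
  (3)(6) − (2)(3) = 12
  (2)(-5) − (4)(6) = -34
  (4)(0) − (7)(-5) = 35
  (7)(3) − (3)(0) = 21
Sum = 34, so (signed) Area = 34/2 = 17, |Area| = 17.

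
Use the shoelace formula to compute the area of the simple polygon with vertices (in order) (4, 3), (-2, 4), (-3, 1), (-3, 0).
Area = 13

Shoelace formula: Area = (1/2) |Σ_i (x_i · y_{i+1} − x_{i+1} · y_i)| (indices mod n). Compute each cross term:
  (4)(4) − (-2)(3) = 22
  (-2)(1) − (-3)(4) = 10
  (-3)(0) − (-3)(1) = 3
  (-3)(3) − (4)(0) = -9
Sum = 26, so (signed) Area = 26/2 = 13, |Area| = 13.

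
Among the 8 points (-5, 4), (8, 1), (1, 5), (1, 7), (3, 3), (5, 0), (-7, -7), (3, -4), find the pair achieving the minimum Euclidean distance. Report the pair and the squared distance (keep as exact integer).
Pair = ((1, 5), (1, 7)); squared distance = 4

Compute all C(8, 2) = 28 pairwise squared distances (x_i − x_j)² + (y_i − y_j)². The minimum is 4, attained by the pair ((1, 5), (1, 7)).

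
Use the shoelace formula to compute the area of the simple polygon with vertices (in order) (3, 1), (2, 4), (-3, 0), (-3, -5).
Area = 49/2

Shoelace formula: Area = (1/2) |Σ_i (x_i · y_{i+1} − x_{i+1} · y_i)| (indices mod n). Compute each cross term:
  (3)(4) − (2)(1) = 10
  (2)(0) − (-3)(4) = 12
  (-3)(-5) − (-3)(0) = 15
  (-3)(1) − (3)(-5) = 12
Sum = 49, so (signed) Area = 49/2 = 49/2, |Area| = 49/2.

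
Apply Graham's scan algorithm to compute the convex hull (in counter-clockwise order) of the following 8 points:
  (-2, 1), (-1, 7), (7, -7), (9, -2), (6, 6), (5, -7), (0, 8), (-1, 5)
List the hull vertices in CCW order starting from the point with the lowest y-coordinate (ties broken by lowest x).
Hull (CCW) = [(5, -7), (7, -7), (9, -2), (6, 6), (0, 8), (-1, 7), (-2, 1)]

Graham scan procedure:
  1. Find the pivot p₀ = point with lowest y (tie → lowest x): (5, -7).
  2. Sort the remaining points by polar angle around p₀.
  3. Walk through sorted points, maintaining a stack; pop the top while the last three entries make a non-left turn (cross product ≤ 0).
  4. Final stack is the convex hull in CCW order: (5, -7), (7, -7), (9, -2), (6, 6), (0, 8), (-1, 7), (-2, 1).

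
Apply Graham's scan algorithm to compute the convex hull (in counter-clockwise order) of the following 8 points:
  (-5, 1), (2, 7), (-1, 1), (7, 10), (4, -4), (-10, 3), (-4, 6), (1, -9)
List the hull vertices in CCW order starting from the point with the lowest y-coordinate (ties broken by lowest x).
Hull (CCW) = [(1, -9), (4, -4), (7, 10), (-4, 6), (-10, 3)]

Graham scan procedure:
  1. Find the pivot p₀ = point with lowest y (tie → lowest x): (1, -9).
  2. Sort the remaining points by polar angle around p₀.
  3. Walk through sorted points, maintaining a stack; pop the top while the last three entries make a non-left turn (cross product ≤ 0).
  4. Final stack is the convex hull in CCW order: (1, -9), (4, -4), (7, 10), (-4, 6), (-10, 3).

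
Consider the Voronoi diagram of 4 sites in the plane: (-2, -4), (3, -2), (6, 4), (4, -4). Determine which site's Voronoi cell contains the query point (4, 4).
Nearest site = (6, 4)

The Voronoi cell of site s contains exactly those query points closer to s than to any other site. Compute squared distances from q = (4, 4) to each site:
  (6 − 4)² + (4 − 4)² = 4
  (3 − 4)² + (-2 − 4)² = 37
  (4 − 4)² + (-4 − 4)² = 64
  (-2 − 4)² + (-4 − 4)² = 100
Minimum is attained by (6, 4), so q lies in its Voronoi cell.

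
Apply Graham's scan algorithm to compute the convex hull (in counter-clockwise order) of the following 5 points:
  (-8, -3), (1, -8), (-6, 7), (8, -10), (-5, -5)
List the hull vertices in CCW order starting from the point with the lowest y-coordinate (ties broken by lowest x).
Hull (CCW) = [(8, -10), (-6, 7), (-8, -3), (-5, -5), (1, -8)]

Graham scan procedure:
  1. Find the pivot p₀ = point with lowest y (tie → lowest x): (8, -10).
  2. Sort the remaining points by polar angle around p₀.
  3. Walk through sorted points, maintaining a stack; pop the top while the last three entries make a non-left turn (cross product ≤ 0).
  4. Final stack is the convex hull in CCW order: (8, -10), (-6, 7), (-8, -3), (-5, -5), (1, -8).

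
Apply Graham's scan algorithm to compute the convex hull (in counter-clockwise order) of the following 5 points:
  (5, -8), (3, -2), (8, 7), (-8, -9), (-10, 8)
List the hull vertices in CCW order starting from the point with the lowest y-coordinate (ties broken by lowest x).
Hull (CCW) = [(-8, -9), (5, -8), (8, 7), (-10, 8)]

Graham scan procedure:
  1. Find the pivot p₀ = point with lowest y (tie → lowest x): (-8, -9).
  2. Sort the remaining points by polar angle around p₀.
  3. Walk through sorted points, maintaining a stack; pop the top while the last three entries make a non-left turn (cross product ≤ 0).
  4. Final stack is the convex hull in CCW order: (-8, -9), (5, -8), (8, 7), (-10, 8).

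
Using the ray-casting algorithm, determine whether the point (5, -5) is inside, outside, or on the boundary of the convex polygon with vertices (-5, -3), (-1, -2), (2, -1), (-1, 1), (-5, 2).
The point (5, -5) lies strictly outside the polygon

Cast a horizontal ray to the right from the query point and count how many polygon edges it crosses (each edge strictly once or zero times, handled with the usual half-open convention). 
Parity of crossings → even ⇒ outside.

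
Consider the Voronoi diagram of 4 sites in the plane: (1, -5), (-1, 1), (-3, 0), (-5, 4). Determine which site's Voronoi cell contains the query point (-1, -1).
Nearest site = (-1, 1)

The Voronoi cell of site s contains exactly those query points closer to s than to any other site. Compute squared distances from q = (-1, -1) to each site:
  (-1 − -1)² + (1 − -1)² = 4
  (-3 − -1)² + (0 − -1)² = 5
  (1 − -1)² + (-5 − -1)² = 20
  (-5 − -1)² + (4 − -1)² = 41
Minimum is attained by (-1, 1), so q lies in its Voronoi cell.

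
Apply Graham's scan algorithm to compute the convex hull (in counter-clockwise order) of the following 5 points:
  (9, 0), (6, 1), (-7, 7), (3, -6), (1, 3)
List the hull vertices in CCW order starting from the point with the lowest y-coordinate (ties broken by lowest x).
Hull (CCW) = [(3, -6), (9, 0), (-7, 7)]

Graham scan procedure:
  1. Find the pivot p₀ = point with lowest y (tie → lowest x): (3, -6).
  2. Sort the remaining points by polar angle around p₀.
  3. Walk through sorted points, maintaining a stack; pop the top while the last three entries make a non-left turn (cross product ≤ 0).
  4. Final stack is the convex hull in CCW order: (3, -6), (9, 0), (-7, 7).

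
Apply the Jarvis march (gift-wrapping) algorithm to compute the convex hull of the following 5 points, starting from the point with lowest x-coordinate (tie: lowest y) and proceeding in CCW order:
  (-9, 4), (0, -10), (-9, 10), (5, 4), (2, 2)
Hull (CCW) = [(-9, 4), (0, -10), (5, 4), (-9, 10)]

Jarvis march: at each step, from the current hull vertex p, select the next vertex q as the point such that every other point lies strictly to the left of (or on) the directed line p → q. (Equivalently: for every other point r, the cross product (q − p) × (r − p) ≥ 0.)
Starting point (lowest x, tie lowest y): (-9, 4). Wrap until returning to start. Resulting hull: (-9, 4), (0, -10), (5, 4), (-9, 10).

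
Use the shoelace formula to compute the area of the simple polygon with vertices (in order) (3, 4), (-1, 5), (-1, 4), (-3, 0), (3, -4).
Area = 34

Shoelace formula: Area = (1/2) |Σ_i (x_i · y_{i+1} − x_{i+1} · y_i)| (indices mod n). Compute each cross term:
  (3)(5) − (-1)(4) = 19
  (-1)(4) − (-1)(5) = 1
  (-1)(0) − (-3)(4) = 12
  (-3)(-4) − (3)(0) = 12
  (3)(4) − (3)(-4) = 24
Sum = 68, so (signed) Area = 68/2 = 34, |Area| = 34.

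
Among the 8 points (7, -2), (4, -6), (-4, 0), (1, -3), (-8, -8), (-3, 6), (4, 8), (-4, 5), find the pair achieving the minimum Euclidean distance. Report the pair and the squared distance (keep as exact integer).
Pair = ((-3, 6), (-4, 5)); squared distance = 2

Compute all C(8, 2) = 28 pairwise squared distances (x_i − x_j)² + (y_i − y_j)². The minimum is 2, attained by the pair ((-3, 6), (-4, 5)).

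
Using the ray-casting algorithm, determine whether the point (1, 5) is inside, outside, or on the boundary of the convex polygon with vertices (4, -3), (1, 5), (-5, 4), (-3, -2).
The point (1, 5) lies on the polygon boundary

Boundary check: the query satisfies the collinearity and bounding-box conditions for some polygon edge, so it lies exactly on the boundary.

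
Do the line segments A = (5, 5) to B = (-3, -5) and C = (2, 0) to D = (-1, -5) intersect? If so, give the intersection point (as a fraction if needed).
No (intersection of containing lines falls outside at least one segment)

Parametrize and solve: t = 0, s = -1. At least one of these is outside [0, 1], so the segments do not intersect.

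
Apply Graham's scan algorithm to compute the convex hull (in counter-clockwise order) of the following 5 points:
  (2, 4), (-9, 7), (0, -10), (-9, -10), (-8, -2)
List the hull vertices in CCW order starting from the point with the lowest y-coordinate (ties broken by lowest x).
Hull (CCW) = [(-9, -10), (0, -10), (2, 4), (-9, 7)]

Graham scan procedure:
  1. Find the pivot p₀ = point with lowest y (tie → lowest x): (-9, -10).
  2. Sort the remaining points by polar angle around p₀.
  3. Walk through sorted points, maintaining a stack; pop the top while the last three entries make a non-left turn (cross product ≤ 0).
  4. Final stack is the convex hull in CCW order: (-9, -10), (0, -10), (2, 4), (-9, 7).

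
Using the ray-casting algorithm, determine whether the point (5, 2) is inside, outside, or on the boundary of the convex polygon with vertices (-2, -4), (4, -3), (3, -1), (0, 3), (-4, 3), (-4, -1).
The point (5, 2) lies strictly outside the polygon

Cast a horizontal ray to the right from the query point and count how many polygon edges it crosses (each edge strictly once or zero times, handled with the usual half-open convention). 
Parity of crossings → even ⇒ outside.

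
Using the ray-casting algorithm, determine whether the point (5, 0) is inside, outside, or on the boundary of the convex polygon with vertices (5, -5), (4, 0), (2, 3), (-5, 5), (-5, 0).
The point (5, 0) lies strictly outside the polygon

Cast a horizontal ray to the right from the query point and count how many polygon edges it crosses (each edge strictly once or zero times, handled with the usual half-open convention). 
Parity of crossings → even ⇒ outside.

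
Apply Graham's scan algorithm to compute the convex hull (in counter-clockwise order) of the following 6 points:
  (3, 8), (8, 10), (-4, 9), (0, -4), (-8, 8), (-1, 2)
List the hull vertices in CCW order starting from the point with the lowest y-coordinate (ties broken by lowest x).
Hull (CCW) = [(0, -4), (8, 10), (-4, 9), (-8, 8)]

Graham scan procedure:
  1. Find the pivot p₀ = point with lowest y (tie → lowest x): (0, -4).
  2. Sort the remaining points by polar angle around p₀.
  3. Walk through sorted points, maintaining a stack; pop the top while the last three entries make a non-left turn (cross product ≤ 0).
  4. Final stack is the convex hull in CCW order: (0, -4), (8, 10), (-4, 9), (-8, 8).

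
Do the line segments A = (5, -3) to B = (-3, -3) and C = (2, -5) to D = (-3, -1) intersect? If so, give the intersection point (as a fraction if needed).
Yes; intersection at (-1/2, -3) (t = 11/16 on AB, s = 1/2 on CD)

Parametrize AB as A + t(B − A) = (5 + -8 t, -3 + 0 t) and CD as C + s(D − C) = (2 + -5 s, -5 + 4 s). Solve the linear system for (t, s). Determinant = 32 ≠ 0, so a unique intersection of the containing lines exists. Solution: t = 11/16, s = 1/2 — both in [0, 1], so the segments cross. Intersection point: (-1/2, -3).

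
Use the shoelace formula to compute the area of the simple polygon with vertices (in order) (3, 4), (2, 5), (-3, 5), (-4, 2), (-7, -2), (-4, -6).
Area = 52

Shoelace formula: Area = (1/2) |Σ_i (x_i · y_{i+1} − x_{i+1} · y_i)| (indices mod n). Compute each cross term:
  (3)(5) − (2)(4) = 7
  (2)(5) − (-3)(5) = 25
  (-3)(2) − (-4)(5) = 14
  (-4)(-2) − (-7)(2) = 22
  (-7)(-6) − (-4)(-2) = 34
  (-4)(4) − (3)(-6) = 2
Sum = 104, so (signed) Area = 104/2 = 52, |Area| = 52.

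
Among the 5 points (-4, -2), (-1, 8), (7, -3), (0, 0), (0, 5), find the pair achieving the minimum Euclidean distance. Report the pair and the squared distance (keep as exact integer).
Pair = ((-1, 8), (0, 5)); squared distance = 10

Compute all C(5, 2) = 10 pairwise squared distances (x_i − x_j)² + (y_i − y_j)². The minimum is 10, attained by the pair ((-1, 8), (0, 5)).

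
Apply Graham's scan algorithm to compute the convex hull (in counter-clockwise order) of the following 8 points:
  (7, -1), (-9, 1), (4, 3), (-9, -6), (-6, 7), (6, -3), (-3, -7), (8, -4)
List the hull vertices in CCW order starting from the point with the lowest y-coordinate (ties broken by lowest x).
Hull (CCW) = [(-3, -7), (8, -4), (7, -1), (4, 3), (-6, 7), (-9, 1), (-9, -6)]

Graham scan procedure:
  1. Find the pivot p₀ = point with lowest y (tie → lowest x): (-3, -7).
  2. Sort the remaining points by polar angle around p₀.
  3. Walk through sorted points, maintaining a stack; pop the top while the last three entries make a non-left turn (cross product ≤ 0).
  4. Final stack is the convex hull in CCW order: (-3, -7), (8, -4), (7, -1), (4, 3), (-6, 7), (-9, 1), (-9, -6).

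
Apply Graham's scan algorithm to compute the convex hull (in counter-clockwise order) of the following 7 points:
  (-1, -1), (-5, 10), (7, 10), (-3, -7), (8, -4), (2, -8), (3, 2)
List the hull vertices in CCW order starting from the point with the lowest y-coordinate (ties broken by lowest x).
Hull (CCW) = [(2, -8), (8, -4), (7, 10), (-5, 10), (-3, -7)]

Graham scan procedure:
  1. Find the pivot p₀ = point with lowest y (tie → lowest x): (2, -8).
  2. Sort the remaining points by polar angle around p₀.
  3. Walk through sorted points, maintaining a stack; pop the top while the last three entries make a non-left turn (cross product ≤ 0).
  4. Final stack is the convex hull in CCW order: (2, -8), (8, -4), (7, 10), (-5, 10), (-3, -7).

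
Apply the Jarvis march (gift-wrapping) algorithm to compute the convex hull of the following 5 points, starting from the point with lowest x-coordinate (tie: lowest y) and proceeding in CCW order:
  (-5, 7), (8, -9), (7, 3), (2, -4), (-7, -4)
Hull (CCW) = [(-7, -4), (8, -9), (7, 3), (-5, 7)]

Jarvis march: at each step, from the current hull vertex p, select the next vertex q as the point such that every other point lies strictly to the left of (or on) the directed line p → q. (Equivalently: for every other point r, the cross product (q − p) × (r − p) ≥ 0.)
Starting point (lowest x, tie lowest y): (-7, -4). Wrap until returning to start. Resulting hull: (-7, -4), (8, -9), (7, 3), (-5, 7).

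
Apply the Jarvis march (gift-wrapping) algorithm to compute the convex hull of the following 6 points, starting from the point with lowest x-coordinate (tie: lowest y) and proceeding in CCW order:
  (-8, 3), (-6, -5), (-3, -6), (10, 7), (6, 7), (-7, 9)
Hull (CCW) = [(-8, 3), (-6, -5), (-3, -6), (10, 7), (-7, 9)]

Jarvis march: at each step, from the current hull vertex p, select the next vertex q as the point such that every other point lies strictly to the left of (or on) the directed line p → q. (Equivalently: for every other point r, the cross product (q − p) × (r − p) ≥ 0.)
Starting point (lowest x, tie lowest y): (-8, 3). Wrap until returning to start. Resulting hull: (-8, 3), (-6, -5), (-3, -6), (10, 7), (-7, 9).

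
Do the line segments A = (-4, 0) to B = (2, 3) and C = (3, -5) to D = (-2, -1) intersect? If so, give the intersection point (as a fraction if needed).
No (intersection of containing lines falls outside at least one segment)

Parametrize and solve: t = 1/13, s = 17/13. At least one of these is outside [0, 1], so the segments do not intersect.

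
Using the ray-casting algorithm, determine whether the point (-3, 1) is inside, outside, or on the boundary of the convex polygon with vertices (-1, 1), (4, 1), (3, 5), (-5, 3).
The point (-3, 1) lies strictly outside the polygon

Cast a horizontal ray to the right from the query point and count how many polygon edges it crosses (each edge strictly once or zero times, handled with the usual half-open convention). 
Parity of crossings → even ⇒ outside.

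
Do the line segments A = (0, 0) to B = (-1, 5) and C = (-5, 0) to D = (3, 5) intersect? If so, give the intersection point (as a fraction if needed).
Yes; intersection at (-5/9, 25/9) (t = 5/9 on AB, s = 5/9 on CD)

Parametrize AB as A + t(B − A) = (0 + -1 t, 0 + 5 t) and CD as C + s(D − C) = (-5 + 8 s, 0 + 5 s). Solve the linear system for (t, s). Determinant = 45 ≠ 0, so a unique intersection of the containing lines exists. Solution: t = 5/9, s = 5/9 — both in [0, 1], so the segments cross. Intersection point: (-5/9, 25/9).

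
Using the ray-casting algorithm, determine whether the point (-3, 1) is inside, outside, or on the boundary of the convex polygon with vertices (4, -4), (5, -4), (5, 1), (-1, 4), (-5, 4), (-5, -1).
The point (-3, 1) lies strictly inside the polygon

Cast a horizontal ray to the right from the query point and count how many polygon edges it crosses (each edge strictly once or zero times, handled with the usual half-open convention). 
Parity of crossings → odd ⇒ inside.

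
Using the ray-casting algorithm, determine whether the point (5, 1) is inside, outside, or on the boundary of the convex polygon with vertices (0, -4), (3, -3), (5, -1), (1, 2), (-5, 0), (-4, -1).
The point (5, 1) lies strictly outside the polygon

Cast a horizontal ray to the right from the query point and count how many polygon edges it crosses (each edge strictly once or zero times, handled with the usual half-open convention). 
Parity of crossings → even ⇒ outside.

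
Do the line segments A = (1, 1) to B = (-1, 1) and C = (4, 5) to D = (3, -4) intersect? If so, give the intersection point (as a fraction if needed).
No (intersection of containing lines falls outside at least one segment)

Parametrize and solve: t = -23/18, s = 4/9. At least one of these is outside [0, 1], so the segments do not intersect.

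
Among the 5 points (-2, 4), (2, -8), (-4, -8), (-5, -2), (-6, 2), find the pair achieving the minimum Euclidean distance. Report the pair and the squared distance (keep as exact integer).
Pair = ((-5, -2), (-6, 2)); squared distance = 17

Compute all C(5, 2) = 10 pairwise squared distances (x_i − x_j)² + (y_i − y_j)². The minimum is 17, attained by the pair ((-5, -2), (-6, 2)).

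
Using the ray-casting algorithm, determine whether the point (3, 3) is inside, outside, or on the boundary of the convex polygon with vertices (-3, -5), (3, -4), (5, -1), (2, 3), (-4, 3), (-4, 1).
The point (3, 3) lies strictly outside the polygon

Cast a horizontal ray to the right from the query point and count how many polygon edges it crosses (each edge strictly once or zero times, handled with the usual half-open convention). 
Parity of crossings → even ⇒ outside.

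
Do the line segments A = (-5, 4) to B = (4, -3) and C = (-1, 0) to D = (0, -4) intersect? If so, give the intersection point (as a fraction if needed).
No (intersection of containing lines falls outside at least one segment)

Parametrize and solve: t = 12/29, s = -8/29. At least one of these is outside [0, 1], so the segments do not intersect.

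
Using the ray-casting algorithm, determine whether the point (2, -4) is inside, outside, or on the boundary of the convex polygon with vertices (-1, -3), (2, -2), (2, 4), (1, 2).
The point (2, -4) lies strictly outside the polygon

Cast a horizontal ray to the right from the query point and count how many polygon edges it crosses (each edge strictly once or zero times, handled with the usual half-open convention). 
Parity of crossings → even ⇒ outside.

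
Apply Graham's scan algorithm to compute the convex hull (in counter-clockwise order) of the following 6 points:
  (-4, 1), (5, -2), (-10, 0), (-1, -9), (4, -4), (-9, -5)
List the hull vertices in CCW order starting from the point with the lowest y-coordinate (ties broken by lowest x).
Hull (CCW) = [(-1, -9), (4, -4), (5, -2), (-4, 1), (-10, 0), (-9, -5)]

Graham scan procedure:
  1. Find the pivot p₀ = point with lowest y (tie → lowest x): (-1, -9).
  2. Sort the remaining points by polar angle around p₀.
  3. Walk through sorted points, maintaining a stack; pop the top while the last three entries make a non-left turn (cross product ≤ 0).
  4. Final stack is the convex hull in CCW order: (-1, -9), (4, -4), (5, -2), (-4, 1), (-10, 0), (-9, -5).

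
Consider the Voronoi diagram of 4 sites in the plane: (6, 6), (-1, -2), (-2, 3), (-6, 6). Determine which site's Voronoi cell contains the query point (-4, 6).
Nearest site = (-6, 6)

The Voronoi cell of site s contains exactly those query points closer to s than to any other site. Compute squared distances from q = (-4, 6) to each site:
  (-6 − -4)² + (6 − 6)² = 4
  (-2 − -4)² + (3 − 6)² = 13
  (-1 − -4)² + (-2 − 6)² = 73
  (6 − -4)² + (6 − 6)² = 100
Minimum is attained by (-6, 6), so q lies in its Voronoi cell.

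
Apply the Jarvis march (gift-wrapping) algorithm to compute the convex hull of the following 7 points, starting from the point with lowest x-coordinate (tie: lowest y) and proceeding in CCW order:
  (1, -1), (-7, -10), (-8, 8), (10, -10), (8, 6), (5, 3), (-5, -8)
Hull (CCW) = [(-8, 8), (-7, -10), (10, -10), (8, 6)]

Jarvis march: at each step, from the current hull vertex p, select the next vertex q as the point such that every other point lies strictly to the left of (or on) the directed line p → q. (Equivalently: for every other point r, the cross product (q − p) × (r − p) ≥ 0.)
Starting point (lowest x, tie lowest y): (-8, 8). Wrap until returning to start. Resulting hull: (-8, 8), (-7, -10), (10, -10), (8, 6).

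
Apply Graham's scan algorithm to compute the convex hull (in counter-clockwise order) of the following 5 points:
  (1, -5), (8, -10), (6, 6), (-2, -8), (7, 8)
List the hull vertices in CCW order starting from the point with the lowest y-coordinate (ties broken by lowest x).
Hull (CCW) = [(8, -10), (7, 8), (-2, -8)]

Graham scan procedure:
  1. Find the pivot p₀ = point with lowest y (tie → lowest x): (8, -10).
  2. Sort the remaining points by polar angle around p₀.
  3. Walk through sorted points, maintaining a stack; pop the top while the last three entries make a non-left turn (cross product ≤ 0).
  4. Final stack is the convex hull in CCW order: (8, -10), (7, 8), (-2, -8).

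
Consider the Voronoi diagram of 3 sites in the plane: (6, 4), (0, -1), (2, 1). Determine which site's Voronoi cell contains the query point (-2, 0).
Nearest site = (0, -1)

The Voronoi cell of site s contains exactly those query points closer to s than to any other site. Compute squared distances from q = (-2, 0) to each site:
  (0 − -2)² + (-1 − 0)² = 5
  (2 − -2)² + (1 − 0)² = 17
  (6 − -2)² + (4 − 0)² = 80
Minimum is attained by (0, -1), so q lies in its Voronoi cell.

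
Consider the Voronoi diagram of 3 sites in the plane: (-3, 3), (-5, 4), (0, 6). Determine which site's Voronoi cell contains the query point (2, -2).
Nearest site = (-3, 3)

The Voronoi cell of site s contains exactly those query points closer to s than to any other site. Compute squared distances from q = (2, -2) to each site:
  (-3 − 2)² + (3 − -2)² = 50
  (0 − 2)² + (6 − -2)² = 68
  (-5 − 2)² + (4 − -2)² = 85
Minimum is attained by (-3, 3), so q lies in its Voronoi cell.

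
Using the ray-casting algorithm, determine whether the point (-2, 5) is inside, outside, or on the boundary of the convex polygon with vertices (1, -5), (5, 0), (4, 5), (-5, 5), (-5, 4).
The point (-2, 5) lies on the polygon boundary

Boundary check: the query satisfies the collinearity and bounding-box conditions for some polygon edge, so it lies exactly on the boundary.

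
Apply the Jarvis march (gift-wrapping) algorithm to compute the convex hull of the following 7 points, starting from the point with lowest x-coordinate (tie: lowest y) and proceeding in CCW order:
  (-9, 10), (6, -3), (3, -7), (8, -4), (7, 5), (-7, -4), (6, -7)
Hull (CCW) = [(-9, 10), (-7, -4), (3, -7), (6, -7), (8, -4), (7, 5)]

Jarvis march: at each step, from the current hull vertex p, select the next vertex q as the point such that every other point lies strictly to the left of (or on) the directed line p → q. (Equivalently: for every other point r, the cross product (q − p) × (r − p) ≥ 0.)
Starting point (lowest x, tie lowest y): (-9, 10). Wrap until returning to start. Resulting hull: (-9, 10), (-7, -4), (3, -7), (6, -7), (8, -4), (7, 5).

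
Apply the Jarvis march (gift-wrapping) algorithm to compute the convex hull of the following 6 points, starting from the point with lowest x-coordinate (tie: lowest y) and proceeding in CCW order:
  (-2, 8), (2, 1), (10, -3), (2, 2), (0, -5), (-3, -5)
Hull (CCW) = [(-3, -5), (0, -5), (10, -3), (-2, 8)]

Jarvis march: at each step, from the current hull vertex p, select the next vertex q as the point such that every other point lies strictly to the left of (or on) the directed line p → q. (Equivalently: for every other point r, the cross product (q − p) × (r − p) ≥ 0.)
Starting point (lowest x, tie lowest y): (-3, -5). Wrap until returning to start. Resulting hull: (-3, -5), (0, -5), (10, -3), (-2, 8).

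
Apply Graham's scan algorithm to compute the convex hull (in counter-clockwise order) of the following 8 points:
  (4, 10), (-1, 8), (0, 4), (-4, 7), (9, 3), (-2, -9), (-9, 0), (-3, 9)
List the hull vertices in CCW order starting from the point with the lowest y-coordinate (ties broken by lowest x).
Hull (CCW) = [(-2, -9), (9, 3), (4, 10), (-3, 9), (-9, 0)]

Graham scan procedure:
  1. Find the pivot p₀ = point with lowest y (tie → lowest x): (-2, -9).
  2. Sort the remaining points by polar angle around p₀.
  3. Walk through sorted points, maintaining a stack; pop the top while the last three entries make a non-left turn (cross product ≤ 0).
  4. Final stack is the convex hull in CCW order: (-2, -9), (9, 3), (4, 10), (-3, 9), (-9, 0).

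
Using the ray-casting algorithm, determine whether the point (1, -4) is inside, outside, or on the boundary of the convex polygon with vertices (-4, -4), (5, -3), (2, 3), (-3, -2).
The point (1, -4) lies strictly outside the polygon

Cast a horizontal ray to the right from the query point and count how many polygon edges it crosses (each edge strictly once or zero times, handled with the usual half-open convention). 
Parity of crossings → even ⇒ outside.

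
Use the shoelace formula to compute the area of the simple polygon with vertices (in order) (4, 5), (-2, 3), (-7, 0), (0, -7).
Area = 60

Shoelace formula: Area = (1/2) |Σ_i (x_i · y_{i+1} − x_{i+1} · y_i)| (indices mod n). Compute each cross term:
  (4)(3) − (-2)(5) = 22
  (-2)(0) − (-7)(3) = 21
  (-7)(-7) − (0)(0) = 49
  (0)(5) − (4)(-7) = 28
Sum = 120, so (signed) Area = 120/2 = 60, |Area| = 60.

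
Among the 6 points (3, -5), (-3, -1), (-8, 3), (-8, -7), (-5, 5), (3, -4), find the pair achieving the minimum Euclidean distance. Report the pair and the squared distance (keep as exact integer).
Pair = ((3, -5), (3, -4)); squared distance = 1

Compute all C(6, 2) = 15 pairwise squared distances (x_i − x_j)² + (y_i − y_j)². The minimum is 1, attained by the pair ((3, -5), (3, -4)).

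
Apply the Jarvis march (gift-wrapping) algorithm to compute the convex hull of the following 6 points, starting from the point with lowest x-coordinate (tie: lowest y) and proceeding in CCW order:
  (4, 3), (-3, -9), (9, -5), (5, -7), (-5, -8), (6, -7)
Hull (CCW) = [(-5, -8), (-3, -9), (6, -7), (9, -5), (4, 3)]

Jarvis march: at each step, from the current hull vertex p, select the next vertex q as the point such that every other point lies strictly to the left of (or on) the directed line p → q. (Equivalently: for every other point r, the cross product (q − p) × (r − p) ≥ 0.)
Starting point (lowest x, tie lowest y): (-5, -8). Wrap until returning to start. Resulting hull: (-5, -8), (-3, -9), (6, -7), (9, -5), (4, 3).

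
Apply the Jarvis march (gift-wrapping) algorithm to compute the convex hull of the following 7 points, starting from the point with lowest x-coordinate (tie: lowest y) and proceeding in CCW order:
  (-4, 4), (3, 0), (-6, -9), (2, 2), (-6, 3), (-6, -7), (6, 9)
Hull (CCW) = [(-6, -9), (3, 0), (6, 9), (-6, 3)]

Jarvis march: at each step, from the current hull vertex p, select the next vertex q as the point such that every other point lies strictly to the left of (or on) the directed line p → q. (Equivalently: for every other point r, the cross product (q − p) × (r − p) ≥ 0.)
Starting point (lowest x, tie lowest y): (-6, -9). Wrap until returning to start. Resulting hull: (-6, -9), (3, 0), (6, 9), (-6, 3).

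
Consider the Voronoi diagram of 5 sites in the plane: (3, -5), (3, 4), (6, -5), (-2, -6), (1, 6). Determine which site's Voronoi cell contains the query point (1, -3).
Nearest site = (3, -5)

The Voronoi cell of site s contains exactly those query points closer to s than to any other site. Compute squared distances from q = (1, -3) to each site:
  (3 − 1)² + (-5 − -3)² = 8
  (-2 − 1)² + (-6 − -3)² = 18
  (6 − 1)² + (-5 − -3)² = 29
  (3 − 1)² + (4 − -3)² = 53
  (1 − 1)² + (6 − -3)² = 81
Minimum is attained by (3, -5), so q lies in its Voronoi cell.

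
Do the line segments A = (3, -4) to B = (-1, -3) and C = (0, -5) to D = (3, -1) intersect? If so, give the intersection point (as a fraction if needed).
Yes; intersection at (21/19, -67/19) (t = 9/19 on AB, s = 7/19 on CD)

Parametrize AB as A + t(B − A) = (3 + -4 t, -4 + 1 t) and CD as C + s(D − C) = (0 + 3 s, -5 + 4 s). Solve the linear system for (t, s). Determinant = 19 ≠ 0, so a unique intersection of the containing lines exists. Solution: t = 9/19, s = 7/19 — both in [0, 1], so the segments cross. Intersection point: (21/19, -67/19).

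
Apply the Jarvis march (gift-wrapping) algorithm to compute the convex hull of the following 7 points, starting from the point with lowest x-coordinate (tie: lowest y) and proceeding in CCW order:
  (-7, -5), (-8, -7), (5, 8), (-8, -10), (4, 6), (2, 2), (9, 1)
Hull (CCW) = [(-8, -10), (9, 1), (5, 8), (-7, -5), (-8, -7)]

Jarvis march: at each step, from the current hull vertex p, select the next vertex q as the point such that every other point lies strictly to the left of (or on) the directed line p → q. (Equivalently: for every other point r, the cross product (q − p) × (r − p) ≥ 0.)
Starting point (lowest x, tie lowest y): (-8, -10). Wrap until returning to start. Resulting hull: (-8, -10), (9, 1), (5, 8), (-7, -5), (-8, -7).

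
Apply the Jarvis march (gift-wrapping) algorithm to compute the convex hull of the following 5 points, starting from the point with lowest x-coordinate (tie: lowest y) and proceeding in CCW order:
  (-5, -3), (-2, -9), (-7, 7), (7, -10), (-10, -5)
Hull (CCW) = [(-10, -5), (-2, -9), (7, -10), (-7, 7)]

Jarvis march: at each step, from the current hull vertex p, select the next vertex q as the point such that every other point lies strictly to the left of (or on) the directed line p → q. (Equivalently: for every other point r, the cross product (q − p) × (r − p) ≥ 0.)
Starting point (lowest x, tie lowest y): (-10, -5). Wrap until returning to start. Resulting hull: (-10, -5), (-2, -9), (7, -10), (-7, 7).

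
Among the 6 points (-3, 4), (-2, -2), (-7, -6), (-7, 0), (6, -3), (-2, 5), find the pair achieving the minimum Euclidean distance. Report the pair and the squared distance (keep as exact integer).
Pair = ((-3, 4), (-2, 5)); squared distance = 2

Compute all C(6, 2) = 15 pairwise squared distances (x_i − x_j)² + (y_i − y_j)². The minimum is 2, attained by the pair ((-3, 4), (-2, 5)).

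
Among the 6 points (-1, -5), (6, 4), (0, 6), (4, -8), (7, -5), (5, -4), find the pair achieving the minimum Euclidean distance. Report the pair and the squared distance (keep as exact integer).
Pair = ((7, -5), (5, -4)); squared distance = 5

Compute all C(6, 2) = 15 pairwise squared distances (x_i − x_j)² + (y_i − y_j)². The minimum is 5, attained by the pair ((7, -5), (5, -4)).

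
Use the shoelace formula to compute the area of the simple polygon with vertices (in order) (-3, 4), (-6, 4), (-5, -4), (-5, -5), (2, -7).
Area = 93/2

Shoelace formula: Area = (1/2) |Σ_i (x_i · y_{i+1} − x_{i+1} · y_i)| (indices mod n). Compute each cross term:
  (-3)(4) − (-6)(4) = 12
  (-6)(-4) − (-5)(4) = 44
  (-5)(-5) − (-5)(-4) = 5
  (-5)(-7) − (2)(-5) = 45
  (2)(4) − (-3)(-7) = -13
Sum = 93, so (signed) Area = 93/2 = 93/2, |Area| = 93/2.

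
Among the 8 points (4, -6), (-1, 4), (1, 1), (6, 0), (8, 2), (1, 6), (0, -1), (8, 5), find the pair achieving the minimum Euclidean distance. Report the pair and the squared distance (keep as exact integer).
Pair = ((1, 1), (0, -1)); squared distance = 5

Compute all C(8, 2) = 28 pairwise squared distances (x_i − x_j)² + (y_i − y_j)². The minimum is 5, attained by the pair ((1, 1), (0, -1)).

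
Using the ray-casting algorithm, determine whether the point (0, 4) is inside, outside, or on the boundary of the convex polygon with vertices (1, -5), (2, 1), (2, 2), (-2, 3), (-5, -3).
The point (0, 4) lies strictly outside the polygon

Cast a horizontal ray to the right from the query point and count how many polygon edges it crosses (each edge strictly once or zero times, handled with the usual half-open convention). 
Parity of crossings → even ⇒ outside.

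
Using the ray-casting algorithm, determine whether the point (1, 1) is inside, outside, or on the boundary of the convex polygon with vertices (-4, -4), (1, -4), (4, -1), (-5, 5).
The point (1, 1) lies on the polygon boundary

Boundary check: the query satisfies the collinearity and bounding-box conditions for some polygon edge, so it lies exactly on the boundary.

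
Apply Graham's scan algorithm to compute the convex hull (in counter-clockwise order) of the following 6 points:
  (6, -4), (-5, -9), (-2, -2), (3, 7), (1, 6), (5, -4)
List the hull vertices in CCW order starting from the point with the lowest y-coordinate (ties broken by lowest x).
Hull (CCW) = [(-5, -9), (6, -4), (3, 7), (1, 6)]

Graham scan procedure:
  1. Find the pivot p₀ = point with lowest y (tie → lowest x): (-5, -9).
  2. Sort the remaining points by polar angle around p₀.
  3. Walk through sorted points, maintaining a stack; pop the top while the last three entries make a non-left turn (cross product ≤ 0).
  4. Final stack is the convex hull in CCW order: (-5, -9), (6, -4), (3, 7), (1, 6).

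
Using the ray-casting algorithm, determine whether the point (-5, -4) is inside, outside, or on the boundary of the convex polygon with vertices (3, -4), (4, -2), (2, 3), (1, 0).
The point (-5, -4) lies strictly outside the polygon

Cast a horizontal ray to the right from the query point and count how many polygon edges it crosses (each edge strictly once or zero times, handled with the usual half-open convention). 
Parity of crossings → even ⇒ outside.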